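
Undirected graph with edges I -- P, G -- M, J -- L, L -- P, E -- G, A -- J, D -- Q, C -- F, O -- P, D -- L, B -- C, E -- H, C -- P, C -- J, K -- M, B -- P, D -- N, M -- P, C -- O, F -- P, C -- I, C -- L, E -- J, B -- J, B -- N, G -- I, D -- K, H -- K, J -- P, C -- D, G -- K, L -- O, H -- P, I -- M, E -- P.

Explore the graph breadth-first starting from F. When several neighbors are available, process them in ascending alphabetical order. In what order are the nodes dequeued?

F -> C -> P -> B -> D -> I -> J -> L -> O -> E -> H -> M -> N -> K -> Q -> G -> A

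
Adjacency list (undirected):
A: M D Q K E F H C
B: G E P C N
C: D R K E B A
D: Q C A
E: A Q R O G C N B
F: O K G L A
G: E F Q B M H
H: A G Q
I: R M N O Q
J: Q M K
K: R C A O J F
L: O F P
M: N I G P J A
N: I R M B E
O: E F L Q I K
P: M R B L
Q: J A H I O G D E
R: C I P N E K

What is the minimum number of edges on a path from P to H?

Level 0: P
Level 1: B, L, M, R
Level 2: A, C, E, F, G, I, J, K, N, O
Level 3: D, H, Q
H first appears at level 3.

3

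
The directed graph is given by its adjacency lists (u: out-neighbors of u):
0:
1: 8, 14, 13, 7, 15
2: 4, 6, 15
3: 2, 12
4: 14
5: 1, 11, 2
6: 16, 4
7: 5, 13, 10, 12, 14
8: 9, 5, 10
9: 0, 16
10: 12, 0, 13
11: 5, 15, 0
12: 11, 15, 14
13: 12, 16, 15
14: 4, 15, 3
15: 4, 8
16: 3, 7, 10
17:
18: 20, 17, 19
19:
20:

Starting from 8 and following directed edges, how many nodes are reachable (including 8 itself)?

17

BFS from 8 visits: 8, 9, 5, 10, 0, 16, 1, 11, 2, 12, 13, 3, 7, 14, 15, 4, 6
Reachable nodes: 17 of 21 total.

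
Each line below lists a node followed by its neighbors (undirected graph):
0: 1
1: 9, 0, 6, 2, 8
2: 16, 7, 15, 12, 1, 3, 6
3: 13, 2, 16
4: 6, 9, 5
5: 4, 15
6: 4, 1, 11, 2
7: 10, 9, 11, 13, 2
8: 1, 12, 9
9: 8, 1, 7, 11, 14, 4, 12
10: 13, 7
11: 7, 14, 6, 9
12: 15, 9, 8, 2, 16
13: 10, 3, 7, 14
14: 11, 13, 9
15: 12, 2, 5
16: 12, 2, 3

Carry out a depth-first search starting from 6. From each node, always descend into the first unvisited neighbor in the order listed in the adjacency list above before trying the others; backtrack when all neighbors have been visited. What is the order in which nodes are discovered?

Visit 6
6 → 4
4 → 9
9 → 8
8 → 1
1 → 0
1 → 2
2 → 16
16 → 12
12 → 15
15 → 5
16 → 3
3 → 13
13 → 10
10 → 7
7 → 11
11 → 14

6 → 4 → 9 → 8 → 1 → 0 → 2 → 16 → 12 → 15 → 5 → 3 → 13 → 10 → 7 → 11 → 14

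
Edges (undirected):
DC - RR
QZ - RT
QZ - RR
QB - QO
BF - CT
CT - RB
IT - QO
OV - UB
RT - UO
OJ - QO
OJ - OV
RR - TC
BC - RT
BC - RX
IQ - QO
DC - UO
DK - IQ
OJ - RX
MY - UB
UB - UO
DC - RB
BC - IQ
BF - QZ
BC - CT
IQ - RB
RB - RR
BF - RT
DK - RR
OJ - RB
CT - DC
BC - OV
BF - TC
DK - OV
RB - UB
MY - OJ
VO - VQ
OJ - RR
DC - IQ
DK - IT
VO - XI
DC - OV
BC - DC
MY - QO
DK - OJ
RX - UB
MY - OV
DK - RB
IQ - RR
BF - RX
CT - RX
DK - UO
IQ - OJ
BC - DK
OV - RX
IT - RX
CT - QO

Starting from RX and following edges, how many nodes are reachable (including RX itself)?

BFS from RX visits: RX, UB, OV, OJ, IT, CT, BF, BC, UO, RB, MY, DK, DC, RR, QO, IQ, TC, RT, QZ, QB
Reachable nodes: 20 of 23 total.

20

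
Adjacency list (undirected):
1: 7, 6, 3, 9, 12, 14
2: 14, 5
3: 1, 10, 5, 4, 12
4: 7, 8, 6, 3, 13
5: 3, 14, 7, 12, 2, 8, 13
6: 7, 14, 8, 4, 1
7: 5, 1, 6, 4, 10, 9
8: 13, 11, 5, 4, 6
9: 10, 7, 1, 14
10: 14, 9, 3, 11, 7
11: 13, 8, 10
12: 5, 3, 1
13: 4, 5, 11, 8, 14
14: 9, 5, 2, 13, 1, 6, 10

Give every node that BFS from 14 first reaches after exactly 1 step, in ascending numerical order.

Level 0: 14
Level 1: 1, 2, 5, 6, 9, 10, 13
Level 2: 3, 4, 7, 8, 11, 12

1, 2, 5, 6, 9, 10, 13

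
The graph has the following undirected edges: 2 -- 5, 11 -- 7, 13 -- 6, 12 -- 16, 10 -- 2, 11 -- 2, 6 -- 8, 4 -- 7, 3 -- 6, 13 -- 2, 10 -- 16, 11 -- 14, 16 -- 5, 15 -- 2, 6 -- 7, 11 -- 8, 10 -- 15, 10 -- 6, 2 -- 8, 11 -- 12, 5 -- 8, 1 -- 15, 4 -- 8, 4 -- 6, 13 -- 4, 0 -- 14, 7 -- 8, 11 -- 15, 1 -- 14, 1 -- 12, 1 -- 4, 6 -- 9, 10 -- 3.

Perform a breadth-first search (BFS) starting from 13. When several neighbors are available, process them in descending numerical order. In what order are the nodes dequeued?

13 6 4 2 10 9 8 7 3 1 15 11 5 16 14 12 0

Visit 13; enqueue 6, 4, 2 → queue [6, 4, 2]
Visit 6; enqueue 10, 9, 8, 7, 3 → queue [4, 2, 10, 9, 8, 7, 3]
Visit 4; enqueue 1 → queue [2, 10, 9, 8, 7, 3, 1]
Visit 2; enqueue 15, 11, 5 → queue [10, 9, 8, 7, 3, 1, 15, 11, 5]
Visit 10; enqueue 16 → queue [9, 8, 7, 3, 1, 15, 11, 5, 16]
Visit 9 → queue [8, 7, 3, 1, 15, 11, 5, 16]
Visit 8 → queue [7, 3, 1, 15, 11, 5, 16]
Visit 7 → queue [3, 1, 15, 11, 5, 16]
Visit 3 → queue [1, 15, 11, 5, 16]
Visit 1; enqueue 14, 12 → queue [15, 11, 5, 16, 14, 12]
Visit 15 → queue [11, 5, 16, 14, 12]
Visit 11 → queue [5, 16, 14, 12]
Visit 5 → queue [16, 14, 12]
Visit 16 → queue [14, 12]
Visit 14; enqueue 0 → queue [12, 0]
Visit 12 → queue [0]
Visit 0 → queue []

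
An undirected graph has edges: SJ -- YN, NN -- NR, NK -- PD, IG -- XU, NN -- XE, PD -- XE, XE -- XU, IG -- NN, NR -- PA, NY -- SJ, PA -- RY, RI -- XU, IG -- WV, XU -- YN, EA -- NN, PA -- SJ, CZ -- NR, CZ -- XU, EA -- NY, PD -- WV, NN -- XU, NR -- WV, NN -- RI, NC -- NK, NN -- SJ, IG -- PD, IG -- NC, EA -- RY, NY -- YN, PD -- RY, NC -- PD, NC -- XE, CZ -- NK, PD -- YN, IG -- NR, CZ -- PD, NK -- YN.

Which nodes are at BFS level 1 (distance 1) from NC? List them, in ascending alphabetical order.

Level 0: NC
Level 1: IG, NK, PD, XE
Level 2: CZ, NN, NR, RY, WV, XU, YN
Level 3: EA, NY, PA, RI, SJ

IG, NK, PD, XE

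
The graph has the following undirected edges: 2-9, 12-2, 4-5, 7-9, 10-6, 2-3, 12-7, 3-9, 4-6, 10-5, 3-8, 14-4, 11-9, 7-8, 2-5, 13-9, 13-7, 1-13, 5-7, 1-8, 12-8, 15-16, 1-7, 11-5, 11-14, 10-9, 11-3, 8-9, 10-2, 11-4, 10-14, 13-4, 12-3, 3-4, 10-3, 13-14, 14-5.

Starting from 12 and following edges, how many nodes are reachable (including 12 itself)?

BFS from 12 visits: 12, 2, 3, 7, 8, 5, 9, 10, 4, 11, 1, 13, 14, 6
Reachable nodes: 14 of 16 total.

14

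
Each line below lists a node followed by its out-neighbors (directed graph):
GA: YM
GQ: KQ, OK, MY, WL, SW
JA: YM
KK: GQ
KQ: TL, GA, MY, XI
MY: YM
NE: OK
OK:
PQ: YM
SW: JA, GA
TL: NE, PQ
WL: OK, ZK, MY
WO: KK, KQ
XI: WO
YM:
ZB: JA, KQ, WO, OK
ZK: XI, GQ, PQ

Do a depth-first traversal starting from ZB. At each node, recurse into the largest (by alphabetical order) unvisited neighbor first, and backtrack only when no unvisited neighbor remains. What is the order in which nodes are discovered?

ZB, WO, KQ, XI, TL, PQ, YM, NE, OK, MY, GA, KK, GQ, WL, ZK, SW, JA

Visit ZB
ZB → WO
WO → KQ
KQ → XI
KQ → TL
TL → PQ
PQ → YM
TL → NE
NE → OK
KQ → MY
KQ → GA
WO → KK
KK → GQ
GQ → WL
WL → ZK
GQ → SW
SW → JA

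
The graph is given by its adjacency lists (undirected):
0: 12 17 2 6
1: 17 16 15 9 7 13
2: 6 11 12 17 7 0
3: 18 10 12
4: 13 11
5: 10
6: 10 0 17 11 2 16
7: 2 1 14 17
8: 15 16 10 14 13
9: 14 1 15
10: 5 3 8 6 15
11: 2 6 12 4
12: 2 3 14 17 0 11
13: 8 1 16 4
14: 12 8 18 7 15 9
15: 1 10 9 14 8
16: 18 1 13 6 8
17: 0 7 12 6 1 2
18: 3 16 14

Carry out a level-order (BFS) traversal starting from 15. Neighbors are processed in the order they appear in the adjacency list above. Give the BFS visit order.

Visit 15; enqueue 1, 10, 9, 14, 8 → queue [1, 10, 9, 14, 8]
Visit 1; enqueue 17, 16, 7, 13 → queue [10, 9, 14, 8, 17, 16, 7, 13]
Visit 10; enqueue 5, 3, 6 → queue [9, 14, 8, 17, 16, 7, 13, 5, 3, 6]
Visit 9 → queue [14, 8, 17, 16, 7, 13, 5, 3, 6]
Visit 14; enqueue 12, 18 → queue [8, 17, 16, 7, 13, 5, 3, 6, 12, 18]
Visit 8 → queue [17, 16, 7, 13, 5, 3, 6, 12, 18]
Visit 17; enqueue 0, 2 → queue [16, 7, 13, 5, 3, 6, 12, 18, 0, 2]
Visit 16 → queue [7, 13, 5, 3, 6, 12, 18, 0, 2]
Visit 7 → queue [13, 5, 3, 6, 12, 18, 0, 2]
Visit 13; enqueue 4 → queue [5, 3, 6, 12, 18, 0, 2, 4]
Visit 5 → queue [3, 6, 12, 18, 0, 2, 4]
Visit 3 → queue [6, 12, 18, 0, 2, 4]
Visit 6; enqueue 11 → queue [12, 18, 0, 2, 4, 11]
Visit 12 → queue [18, 0, 2, 4, 11]
Visit 18 → queue [0, 2, 4, 11]
Visit 0 → queue [2, 4, 11]
Visit 2 → queue [4, 11]
Visit 4 → queue [11]
Visit 11 → queue []

15, 1, 10, 9, 14, 8, 17, 16, 7, 13, 5, 3, 6, 12, 18, 0, 2, 4, 11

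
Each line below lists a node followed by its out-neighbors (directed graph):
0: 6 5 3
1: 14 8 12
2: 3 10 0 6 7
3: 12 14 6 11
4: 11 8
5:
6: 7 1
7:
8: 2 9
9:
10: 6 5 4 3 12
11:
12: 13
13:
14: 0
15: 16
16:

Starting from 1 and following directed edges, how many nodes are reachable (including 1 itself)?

15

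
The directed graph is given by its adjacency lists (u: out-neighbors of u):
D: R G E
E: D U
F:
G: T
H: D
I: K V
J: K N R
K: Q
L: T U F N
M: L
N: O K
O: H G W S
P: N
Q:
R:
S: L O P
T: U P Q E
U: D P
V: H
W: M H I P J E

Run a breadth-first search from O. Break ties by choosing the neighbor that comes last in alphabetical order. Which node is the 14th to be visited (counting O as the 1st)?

N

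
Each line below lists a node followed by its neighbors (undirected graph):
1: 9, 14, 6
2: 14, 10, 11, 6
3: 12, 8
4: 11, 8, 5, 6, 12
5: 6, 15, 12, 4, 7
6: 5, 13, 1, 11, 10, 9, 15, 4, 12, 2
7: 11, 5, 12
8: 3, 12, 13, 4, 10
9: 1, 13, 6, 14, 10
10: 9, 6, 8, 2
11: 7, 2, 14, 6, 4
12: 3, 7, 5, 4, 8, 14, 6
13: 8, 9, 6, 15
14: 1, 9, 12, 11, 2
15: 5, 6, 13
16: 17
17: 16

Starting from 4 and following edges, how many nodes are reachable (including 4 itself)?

BFS from 4 visits: 4, 11, 8, 5, 6, 12, 7, 2, 14, 3, 13, 10, 15, 1, 9
Reachable nodes: 15 of 17 total.

15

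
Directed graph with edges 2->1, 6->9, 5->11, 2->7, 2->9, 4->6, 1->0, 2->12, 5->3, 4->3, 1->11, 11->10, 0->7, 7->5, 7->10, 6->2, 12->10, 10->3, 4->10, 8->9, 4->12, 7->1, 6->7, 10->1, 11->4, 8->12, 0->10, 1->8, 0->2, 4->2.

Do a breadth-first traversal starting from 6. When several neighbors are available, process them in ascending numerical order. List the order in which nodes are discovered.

Visit 6; enqueue 2, 7, 9 → queue [2, 7, 9]
Visit 2; enqueue 1, 12 → queue [7, 9, 1, 12]
Visit 7; enqueue 5, 10 → queue [9, 1, 12, 5, 10]
Visit 9 → queue [1, 12, 5, 10]
Visit 1; enqueue 0, 8, 11 → queue [12, 5, 10, 0, 8, 11]
Visit 12 → queue [5, 10, 0, 8, 11]
Visit 5; enqueue 3 → queue [10, 0, 8, 11, 3]
Visit 10 → queue [0, 8, 11, 3]
Visit 0 → queue [8, 11, 3]
Visit 8 → queue [11, 3]
Visit 11; enqueue 4 → queue [3, 4]
Visit 3 → queue [4]
Visit 4 → queue []

6, 2, 7, 9, 1, 12, 5, 10, 0, 8, 11, 3, 4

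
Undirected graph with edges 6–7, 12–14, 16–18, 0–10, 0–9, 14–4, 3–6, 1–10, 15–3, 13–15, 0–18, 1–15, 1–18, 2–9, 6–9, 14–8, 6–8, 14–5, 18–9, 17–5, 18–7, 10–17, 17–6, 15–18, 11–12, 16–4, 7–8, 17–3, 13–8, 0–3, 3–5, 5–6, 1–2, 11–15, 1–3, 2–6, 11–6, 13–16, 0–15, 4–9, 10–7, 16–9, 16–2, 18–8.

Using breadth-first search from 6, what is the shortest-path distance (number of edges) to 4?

Level 0: 6
Level 1: 2, 3, 5, 7, 8, 9, 11, 17
Level 2: 0, 1, 4, 10, 12, 13, 14, 15, 16, 18
4 first appears at level 2.

2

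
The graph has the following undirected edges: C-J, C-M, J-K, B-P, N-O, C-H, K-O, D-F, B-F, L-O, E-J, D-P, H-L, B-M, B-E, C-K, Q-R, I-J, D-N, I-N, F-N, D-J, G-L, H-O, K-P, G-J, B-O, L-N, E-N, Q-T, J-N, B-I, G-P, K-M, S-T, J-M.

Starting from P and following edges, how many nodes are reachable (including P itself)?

BFS from P visits: P, K, G, D, B, O, M, J, C, L, N, F, I, E, H
Reachable nodes: 15 of 19 total.

15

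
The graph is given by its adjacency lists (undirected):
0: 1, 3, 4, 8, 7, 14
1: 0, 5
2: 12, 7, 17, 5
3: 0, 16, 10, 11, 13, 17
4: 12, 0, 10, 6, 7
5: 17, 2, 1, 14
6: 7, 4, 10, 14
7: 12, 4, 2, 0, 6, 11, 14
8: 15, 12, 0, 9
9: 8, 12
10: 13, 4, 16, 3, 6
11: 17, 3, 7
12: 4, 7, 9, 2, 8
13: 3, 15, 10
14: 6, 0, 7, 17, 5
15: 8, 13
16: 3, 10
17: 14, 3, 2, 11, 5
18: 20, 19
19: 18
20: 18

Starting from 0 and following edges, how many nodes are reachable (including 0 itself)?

BFS from 0 visits: 0, 1, 3, 4, 8, 7, 14, 5, 16, 10, 11, 13, 17, 12, 6, 15, 9, 2
Reachable nodes: 18 of 21 total.

18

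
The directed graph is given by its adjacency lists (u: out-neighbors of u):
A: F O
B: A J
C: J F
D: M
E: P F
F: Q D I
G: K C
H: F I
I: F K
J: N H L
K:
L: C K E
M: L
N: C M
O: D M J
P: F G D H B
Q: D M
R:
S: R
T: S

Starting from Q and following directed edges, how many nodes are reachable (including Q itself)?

BFS from Q visits: Q, D, M, L, C, K, E, J, F, P, N, H, I, G, B, A, O
Reachable nodes: 17 of 20 total.

17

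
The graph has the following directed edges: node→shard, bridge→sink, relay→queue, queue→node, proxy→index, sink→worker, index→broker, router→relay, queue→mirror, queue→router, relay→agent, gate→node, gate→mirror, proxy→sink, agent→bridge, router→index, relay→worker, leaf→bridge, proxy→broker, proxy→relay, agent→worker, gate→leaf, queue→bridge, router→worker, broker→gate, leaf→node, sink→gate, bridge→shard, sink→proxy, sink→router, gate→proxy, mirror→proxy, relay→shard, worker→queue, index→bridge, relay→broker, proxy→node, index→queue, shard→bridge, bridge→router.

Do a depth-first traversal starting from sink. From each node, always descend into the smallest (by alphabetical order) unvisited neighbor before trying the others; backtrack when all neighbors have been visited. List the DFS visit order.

sink -> gate -> leaf -> bridge -> router -> index -> broker -> queue -> mirror -> proxy -> node -> shard -> relay -> agent -> worker

Visit sink
sink → gate
gate → leaf
leaf → bridge
bridge → router
router → index
index → broker
index → queue
queue → mirror
mirror → proxy
proxy → node
node → shard
proxy → relay
relay → agent
agent → worker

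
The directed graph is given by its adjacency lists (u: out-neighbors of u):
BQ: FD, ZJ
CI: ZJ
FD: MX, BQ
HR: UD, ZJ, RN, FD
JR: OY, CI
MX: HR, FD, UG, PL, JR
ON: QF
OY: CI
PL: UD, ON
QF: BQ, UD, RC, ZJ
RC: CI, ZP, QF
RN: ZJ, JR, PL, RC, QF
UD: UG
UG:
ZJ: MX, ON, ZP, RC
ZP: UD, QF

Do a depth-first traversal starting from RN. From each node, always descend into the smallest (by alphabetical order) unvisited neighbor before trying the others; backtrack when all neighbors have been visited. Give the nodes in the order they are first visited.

RN JR CI ZJ MX FD BQ HR UD UG PL ON QF RC ZP OY

Visit RN
RN → JR
JR → CI
CI → ZJ
ZJ → MX
MX → FD
FD → BQ
MX → HR
HR → UD
UD → UG
MX → PL
PL → ON
ON → QF
QF → RC
RC → ZP
JR → OY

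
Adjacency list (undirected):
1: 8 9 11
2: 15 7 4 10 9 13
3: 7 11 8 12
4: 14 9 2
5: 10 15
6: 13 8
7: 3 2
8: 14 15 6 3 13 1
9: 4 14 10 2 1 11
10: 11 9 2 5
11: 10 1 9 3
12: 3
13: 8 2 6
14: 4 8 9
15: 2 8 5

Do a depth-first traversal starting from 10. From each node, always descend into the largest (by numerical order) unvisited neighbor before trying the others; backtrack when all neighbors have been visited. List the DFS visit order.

Visit 10
10 → 11
11 → 9
9 → 14
14 → 8
8 → 15
15 → 5
15 → 2
2 → 13
13 → 6
2 → 7
7 → 3
3 → 12
2 → 4
8 → 1

10, 11, 9, 14, 8, 15, 5, 2, 13, 6, 7, 3, 12, 4, 1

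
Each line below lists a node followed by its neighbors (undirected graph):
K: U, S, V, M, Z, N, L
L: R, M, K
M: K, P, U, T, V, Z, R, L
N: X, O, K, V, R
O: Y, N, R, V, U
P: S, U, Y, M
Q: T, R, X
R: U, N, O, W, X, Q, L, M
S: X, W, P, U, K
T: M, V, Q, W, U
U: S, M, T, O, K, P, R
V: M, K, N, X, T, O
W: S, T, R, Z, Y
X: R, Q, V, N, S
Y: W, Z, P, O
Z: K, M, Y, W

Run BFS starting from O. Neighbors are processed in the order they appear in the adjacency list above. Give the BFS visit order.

Visit O; enqueue Y, N, R, V, U → queue [Y, N, R, V, U]
Visit Y; enqueue W, Z, P → queue [N, R, V, U, W, Z, P]
Visit N; enqueue X, K → queue [R, V, U, W, Z, P, X, K]
Visit R; enqueue Q, L, M → queue [V, U, W, Z, P, X, K, Q, L, M]
Visit V; enqueue T → queue [U, W, Z, P, X, K, Q, L, M, T]
Visit U; enqueue S → queue [W, Z, P, X, K, Q, L, M, T, S]
Visit W → queue [Z, P, X, K, Q, L, M, T, S]
Visit Z → queue [P, X, K, Q, L, M, T, S]
Visit P → queue [X, K, Q, L, M, T, S]
Visit X → queue [K, Q, L, M, T, S]
Visit K → queue [Q, L, M, T, S]
Visit Q → queue [L, M, T, S]
Visit L → queue [M, T, S]
Visit M → queue [T, S]
Visit T → queue [S]
Visit S → queue []

O -> Y -> N -> R -> V -> U -> W -> Z -> P -> X -> K -> Q -> L -> M -> T -> S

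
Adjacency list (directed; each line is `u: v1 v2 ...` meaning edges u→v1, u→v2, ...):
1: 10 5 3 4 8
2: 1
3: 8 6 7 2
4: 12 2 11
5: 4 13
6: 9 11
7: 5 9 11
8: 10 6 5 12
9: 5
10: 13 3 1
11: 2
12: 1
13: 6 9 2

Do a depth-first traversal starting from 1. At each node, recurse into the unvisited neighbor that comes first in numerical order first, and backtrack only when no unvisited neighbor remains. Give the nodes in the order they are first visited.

1 → 3 → 2 → 6 → 9 → 5 → 4 → 11 → 12 → 13 → 7 → 8 → 10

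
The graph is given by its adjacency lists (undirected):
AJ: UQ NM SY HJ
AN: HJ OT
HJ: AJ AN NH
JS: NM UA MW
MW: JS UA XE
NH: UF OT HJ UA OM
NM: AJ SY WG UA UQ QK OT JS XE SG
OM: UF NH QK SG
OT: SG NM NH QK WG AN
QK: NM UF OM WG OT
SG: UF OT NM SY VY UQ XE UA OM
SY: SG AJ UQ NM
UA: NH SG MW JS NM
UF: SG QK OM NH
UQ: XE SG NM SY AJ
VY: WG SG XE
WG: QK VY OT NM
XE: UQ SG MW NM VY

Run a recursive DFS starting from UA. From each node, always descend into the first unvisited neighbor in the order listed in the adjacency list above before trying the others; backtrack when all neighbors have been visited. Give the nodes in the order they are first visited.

Visit UA
UA → NH
NH → UF
UF → SG
SG → OT
OT → NM
NM → AJ
AJ → UQ
UQ → XE
XE → MW
MW → JS
XE → VY
VY → WG
WG → QK
QK → OM
UQ → SY
AJ → HJ
HJ → AN

UA -> NH -> UF -> SG -> OT -> NM -> AJ -> UQ -> XE -> MW -> JS -> VY -> WG -> QK -> OM -> SY -> HJ -> AN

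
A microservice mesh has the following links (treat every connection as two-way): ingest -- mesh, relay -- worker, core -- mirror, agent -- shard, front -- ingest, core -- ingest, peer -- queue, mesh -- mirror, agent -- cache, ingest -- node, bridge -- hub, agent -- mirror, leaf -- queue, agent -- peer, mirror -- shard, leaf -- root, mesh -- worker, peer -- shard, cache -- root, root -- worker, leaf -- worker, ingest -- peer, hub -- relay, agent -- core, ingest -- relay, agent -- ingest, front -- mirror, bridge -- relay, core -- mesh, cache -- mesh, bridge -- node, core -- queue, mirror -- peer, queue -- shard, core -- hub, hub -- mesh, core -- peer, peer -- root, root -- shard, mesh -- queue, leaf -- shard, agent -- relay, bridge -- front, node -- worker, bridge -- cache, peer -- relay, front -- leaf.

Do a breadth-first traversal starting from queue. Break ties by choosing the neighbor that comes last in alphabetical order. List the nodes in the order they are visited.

queue → shard → peer → mesh → leaf → core → root → mirror → agent → relay → ingest → worker → hub → cache → front → bridge → node

Visit queue; enqueue shard, peer, mesh, leaf, core → queue [shard, peer, mesh, leaf, core]
Visit shard; enqueue root, mirror, agent → queue [peer, mesh, leaf, core, root, mirror, agent]
Visit peer; enqueue relay, ingest → queue [mesh, leaf, core, root, mirror, agent, relay, ingest]
Visit mesh; enqueue worker, hub, cache → queue [leaf, core, root, mirror, agent, relay, ingest, worker, hub, cache]
Visit leaf; enqueue front → queue [core, root, mirror, agent, relay, ingest, worker, hub, cache, front]
Visit core → queue [root, mirror, agent, relay, ingest, worker, hub, cache, front]
Visit root → queue [mirror, agent, relay, ingest, worker, hub, cache, front]
Visit mirror → queue [agent, relay, ingest, worker, hub, cache, front]
Visit agent → queue [relay, ingest, worker, hub, cache, front]
Visit relay; enqueue bridge → queue [ingest, worker, hub, cache, front, bridge]
Visit ingest; enqueue node → queue [worker, hub, cache, front, bridge, node]
Visit worker → queue [hub, cache, front, bridge, node]
Visit hub → queue [cache, front, bridge, node]
Visit cache → queue [front, bridge, node]
Visit front → queue [bridge, node]
Visit bridge → queue [node]
Visit node → queue []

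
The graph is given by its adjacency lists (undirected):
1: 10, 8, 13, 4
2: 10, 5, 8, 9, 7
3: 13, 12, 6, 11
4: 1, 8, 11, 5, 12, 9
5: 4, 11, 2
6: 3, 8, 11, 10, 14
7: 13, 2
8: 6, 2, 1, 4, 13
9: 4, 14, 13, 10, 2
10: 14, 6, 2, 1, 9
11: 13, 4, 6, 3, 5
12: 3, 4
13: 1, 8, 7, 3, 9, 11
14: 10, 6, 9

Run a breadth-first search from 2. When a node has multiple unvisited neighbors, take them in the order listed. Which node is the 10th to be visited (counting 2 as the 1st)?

Visit 2; enqueue 10, 5, 8, 9, 7 → queue [10, 5, 8, 9, 7]
Visit 10; enqueue 14, 6, 1 → queue [5, 8, 9, 7, 14, 6, 1]
Visit 5; enqueue 4, 11 → queue [8, 9, 7, 14, 6, 1, 4, 11]
Visit 8; enqueue 13 → queue [9, 7, 14, 6, 1, 4, 11, 13]
Visit 9 → queue [7, 14, 6, 1, 4, 11, 13]
Visit 7 → queue [14, 6, 1, 4, 11, 13]
Visit 14 → queue [6, 1, 4, 11, 13]
Visit 6; enqueue 3 → queue [1, 4, 11, 13, 3]
Visit 1 → queue [4, 11, 13, 3]
Visit 4; enqueue 12 → queue [11, 13, 3, 12]
Visit 11 → queue [13, 3, 12]
Visit 13 → queue [3, 12]
Visit 3 → queue [12]
Visit 12 → queue []

Visit order: 2, 10, 5, 8, 9, 7, 14, 6, 1, 4, 11, 13, 3, 12

4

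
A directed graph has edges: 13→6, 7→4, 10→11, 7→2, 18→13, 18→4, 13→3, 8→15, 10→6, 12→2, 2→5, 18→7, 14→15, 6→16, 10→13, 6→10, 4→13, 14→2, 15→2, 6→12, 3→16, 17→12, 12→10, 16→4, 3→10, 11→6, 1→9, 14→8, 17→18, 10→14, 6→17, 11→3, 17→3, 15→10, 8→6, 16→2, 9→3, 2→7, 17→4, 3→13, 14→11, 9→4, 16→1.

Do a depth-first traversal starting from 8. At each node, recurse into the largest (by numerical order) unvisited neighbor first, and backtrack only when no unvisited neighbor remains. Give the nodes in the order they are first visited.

Visit 8
8 → 15
15 → 10
10 → 14
14 → 11
11 → 6
6 → 17
17 → 18
18 → 13
13 → 3
3 → 16
16 → 4
16 → 2
2 → 7
2 → 5
16 → 1
1 → 9
17 → 12

8 15 10 14 11 6 17 18 13 3 16 4 2 7 5 1 9 12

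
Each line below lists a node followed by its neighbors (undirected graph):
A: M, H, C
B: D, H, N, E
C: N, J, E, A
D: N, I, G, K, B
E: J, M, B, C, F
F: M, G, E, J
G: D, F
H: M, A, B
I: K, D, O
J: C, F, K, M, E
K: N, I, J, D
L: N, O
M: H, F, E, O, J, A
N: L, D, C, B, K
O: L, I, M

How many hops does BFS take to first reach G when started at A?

3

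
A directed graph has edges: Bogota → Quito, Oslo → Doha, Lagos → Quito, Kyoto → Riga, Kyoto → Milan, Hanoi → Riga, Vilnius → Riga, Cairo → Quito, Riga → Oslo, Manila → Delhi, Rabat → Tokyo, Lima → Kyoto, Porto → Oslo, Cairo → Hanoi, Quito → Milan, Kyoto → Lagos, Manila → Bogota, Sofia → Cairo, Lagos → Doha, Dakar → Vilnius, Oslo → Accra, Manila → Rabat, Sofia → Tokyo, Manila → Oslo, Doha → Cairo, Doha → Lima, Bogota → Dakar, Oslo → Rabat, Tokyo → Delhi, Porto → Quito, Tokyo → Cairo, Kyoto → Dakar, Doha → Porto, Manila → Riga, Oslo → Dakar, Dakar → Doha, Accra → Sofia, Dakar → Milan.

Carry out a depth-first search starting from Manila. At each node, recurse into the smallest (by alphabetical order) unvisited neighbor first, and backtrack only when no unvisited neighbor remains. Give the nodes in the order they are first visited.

Visit Manila
Manila → Bogota
Bogota → Dakar
Dakar → Doha
Doha → Cairo
Cairo → Hanoi
Hanoi → Riga
Riga → Oslo
Oslo → Accra
Accra → Sofia
Sofia → Tokyo
Tokyo → Delhi
Oslo → Rabat
Cairo → Quito
Quito → Milan
Doha → Lima
Lima → Kyoto
Kyoto → Lagos
Doha → Porto
Dakar → Vilnius

Manila Bogota Dakar Doha Cairo Hanoi Riga Oslo Accra Sofia Tokyo Delhi Rabat Quito Milan Lima Kyoto Lagos Porto Vilnius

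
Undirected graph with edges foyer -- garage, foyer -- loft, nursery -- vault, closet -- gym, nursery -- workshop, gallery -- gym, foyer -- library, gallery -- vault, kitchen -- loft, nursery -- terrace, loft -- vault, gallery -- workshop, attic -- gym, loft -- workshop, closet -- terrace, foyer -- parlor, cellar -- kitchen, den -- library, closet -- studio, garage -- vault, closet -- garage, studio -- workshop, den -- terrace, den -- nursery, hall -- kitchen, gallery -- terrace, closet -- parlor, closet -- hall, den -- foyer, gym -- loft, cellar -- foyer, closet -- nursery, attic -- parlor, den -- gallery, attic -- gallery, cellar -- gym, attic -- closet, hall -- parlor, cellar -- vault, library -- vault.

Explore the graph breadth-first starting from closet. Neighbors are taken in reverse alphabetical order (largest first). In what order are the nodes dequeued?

Visit closet; enqueue terrace, studio, parlor, nursery, hall, gym, garage, attic → queue [terrace, studio, parlor, nursery, hall, gym, garage, attic]
Visit terrace; enqueue gallery, den → queue [studio, parlor, nursery, hall, gym, garage, attic, gallery, den]
Visit studio; enqueue workshop → queue [parlor, nursery, hall, gym, garage, attic, gallery, den, workshop]
Visit parlor; enqueue foyer → queue [nursery, hall, gym, garage, attic, gallery, den, workshop, foyer]
Visit nursery; enqueue vault → queue [hall, gym, garage, attic, gallery, den, workshop, foyer, vault]
Visit hall; enqueue kitchen → queue [gym, garage, attic, gallery, den, workshop, foyer, vault, kitchen]
Visit gym; enqueue loft, cellar → queue [garage, attic, gallery, den, workshop, foyer, vault, kitchen, loft, cellar]
Visit garage → queue [attic, gallery, den, workshop, foyer, vault, kitchen, loft, cellar]
Visit attic → queue [gallery, den, workshop, foyer, vault, kitchen, loft, cellar]
Visit gallery → queue [den, workshop, foyer, vault, kitchen, loft, cellar]
Visit den; enqueue library → queue [workshop, foyer, vault, kitchen, loft, cellar, library]
Visit workshop → queue [foyer, vault, kitchen, loft, cellar, library]
Visit foyer → queue [vault, kitchen, loft, cellar, library]
Visit vault → queue [kitchen, loft, cellar, library]
Visit kitchen → queue [loft, cellar, library]
Visit loft → queue [cellar, library]
Visit cellar → queue [library]
Visit library → queue []

closet terrace studio parlor nursery hall gym garage attic gallery den workshop foyer vault kitchen loft cellar library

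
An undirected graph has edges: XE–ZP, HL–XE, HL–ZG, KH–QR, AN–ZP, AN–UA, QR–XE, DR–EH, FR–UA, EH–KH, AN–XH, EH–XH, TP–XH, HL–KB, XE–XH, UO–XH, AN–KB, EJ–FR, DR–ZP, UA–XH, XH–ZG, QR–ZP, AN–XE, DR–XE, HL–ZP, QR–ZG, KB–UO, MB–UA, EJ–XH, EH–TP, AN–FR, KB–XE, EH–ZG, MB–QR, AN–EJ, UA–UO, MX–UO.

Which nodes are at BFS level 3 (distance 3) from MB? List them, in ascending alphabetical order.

DR, EH, EJ, HL, KB, MX, TP

Level 0: MB
Level 1: QR, UA
Level 2: AN, FR, KH, UO, XE, XH, ZG, ZP
Level 3: DR, EH, EJ, HL, KB, MX, TP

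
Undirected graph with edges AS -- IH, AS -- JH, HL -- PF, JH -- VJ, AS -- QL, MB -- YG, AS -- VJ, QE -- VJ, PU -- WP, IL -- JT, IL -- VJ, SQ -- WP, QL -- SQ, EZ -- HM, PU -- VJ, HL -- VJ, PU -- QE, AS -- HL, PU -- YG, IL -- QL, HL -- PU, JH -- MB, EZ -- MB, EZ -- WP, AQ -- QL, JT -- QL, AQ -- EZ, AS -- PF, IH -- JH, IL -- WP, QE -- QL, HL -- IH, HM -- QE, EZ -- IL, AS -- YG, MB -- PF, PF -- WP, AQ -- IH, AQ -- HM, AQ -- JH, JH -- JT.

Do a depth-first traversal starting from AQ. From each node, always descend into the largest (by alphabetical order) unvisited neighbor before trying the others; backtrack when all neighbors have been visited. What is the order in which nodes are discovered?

AQ -> QL -> SQ -> WP -> PU -> YG -> MB -> PF -> HL -> VJ -> QE -> HM -> EZ -> IL -> JT -> JH -> IH -> AS

Visit AQ
AQ → QL
QL → SQ
SQ → WP
WP → PU
PU → YG
YG → MB
MB → PF
PF → HL
HL → VJ
VJ → QE
QE → HM
HM → EZ
EZ → IL
IL → JT
JT → JH
JH → IH
IH → AS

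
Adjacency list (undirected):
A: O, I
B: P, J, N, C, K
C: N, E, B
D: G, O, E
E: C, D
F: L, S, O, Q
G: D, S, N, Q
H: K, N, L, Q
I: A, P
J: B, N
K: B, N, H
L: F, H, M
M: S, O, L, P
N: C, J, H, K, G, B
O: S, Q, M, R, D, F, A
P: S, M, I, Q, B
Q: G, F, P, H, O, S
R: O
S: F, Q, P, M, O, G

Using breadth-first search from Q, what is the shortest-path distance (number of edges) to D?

2

Level 0: Q
Level 1: F, G, H, O, P, S
Level 2: A, B, D, I, K, L, M, N, R
Level 3: C, E, J
D first appears at level 2.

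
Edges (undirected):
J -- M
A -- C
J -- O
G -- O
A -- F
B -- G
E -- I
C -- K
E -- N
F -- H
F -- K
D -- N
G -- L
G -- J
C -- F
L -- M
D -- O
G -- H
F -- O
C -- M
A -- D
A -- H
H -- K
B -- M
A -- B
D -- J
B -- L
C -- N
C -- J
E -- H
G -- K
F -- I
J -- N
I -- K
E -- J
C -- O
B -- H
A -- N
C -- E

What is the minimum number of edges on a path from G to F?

2

Level 0: G
Level 1: B, H, J, K, L, O
Level 2: A, C, D, E, F, I, M, N
F first appears at level 2.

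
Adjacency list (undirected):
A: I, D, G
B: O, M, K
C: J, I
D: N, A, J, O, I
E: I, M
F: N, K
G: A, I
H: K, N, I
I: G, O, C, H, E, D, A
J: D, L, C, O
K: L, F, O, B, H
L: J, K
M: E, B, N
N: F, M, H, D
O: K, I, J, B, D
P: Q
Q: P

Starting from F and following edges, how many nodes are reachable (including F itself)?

BFS from F visits: F, K, N, B, H, L, O, D, M, I, J, A, E, C, G
Reachable nodes: 15 of 17 total.

15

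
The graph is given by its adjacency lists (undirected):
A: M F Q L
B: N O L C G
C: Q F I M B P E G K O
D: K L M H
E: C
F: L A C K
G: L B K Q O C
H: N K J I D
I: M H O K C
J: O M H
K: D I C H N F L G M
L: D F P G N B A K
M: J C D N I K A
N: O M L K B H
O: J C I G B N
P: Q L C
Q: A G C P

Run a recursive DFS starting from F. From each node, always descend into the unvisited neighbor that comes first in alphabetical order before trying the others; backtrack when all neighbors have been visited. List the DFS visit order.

F, A, L, B, C, E, G, K, D, H, I, M, J, O, N, Q, P

Visit F
F → A
A → L
L → B
B → C
C → E
C → G
G → K
K → D
D → H
H → I
I → M
M → J
J → O
O → N
G → Q
Q → P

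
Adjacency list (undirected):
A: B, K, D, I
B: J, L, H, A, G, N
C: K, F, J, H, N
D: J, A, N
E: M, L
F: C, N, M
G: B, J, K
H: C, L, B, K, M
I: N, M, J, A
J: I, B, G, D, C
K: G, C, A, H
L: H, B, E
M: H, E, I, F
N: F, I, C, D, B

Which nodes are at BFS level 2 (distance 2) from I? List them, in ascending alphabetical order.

Level 0: I
Level 1: A, J, M, N
Level 2: B, C, D, E, F, G, H, K
Level 3: L

B, C, D, E, F, G, H, K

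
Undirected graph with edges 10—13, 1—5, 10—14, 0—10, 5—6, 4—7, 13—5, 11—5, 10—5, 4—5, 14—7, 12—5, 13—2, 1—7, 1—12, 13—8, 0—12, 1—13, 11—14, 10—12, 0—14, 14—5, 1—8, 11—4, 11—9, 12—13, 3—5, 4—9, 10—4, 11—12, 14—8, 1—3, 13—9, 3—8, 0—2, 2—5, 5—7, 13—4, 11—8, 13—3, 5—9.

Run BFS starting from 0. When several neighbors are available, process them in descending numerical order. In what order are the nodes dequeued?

Visit 0; enqueue 14, 12, 10, 2 → queue [14, 12, 10, 2]
Visit 14; enqueue 11, 8, 7, 5 → queue [12, 10, 2, 11, 8, 7, 5]
Visit 12; enqueue 13, 1 → queue [10, 2, 11, 8, 7, 5, 13, 1]
Visit 10; enqueue 4 → queue [2, 11, 8, 7, 5, 13, 1, 4]
Visit 2 → queue [11, 8, 7, 5, 13, 1, 4]
Visit 11; enqueue 9 → queue [8, 7, 5, 13, 1, 4, 9]
Visit 8; enqueue 3 → queue [7, 5, 13, 1, 4, 9, 3]
Visit 7 → queue [5, 13, 1, 4, 9, 3]
Visit 5; enqueue 6 → queue [13, 1, 4, 9, 3, 6]
Visit 13 → queue [1, 4, 9, 3, 6]
Visit 1 → queue [4, 9, 3, 6]
Visit 4 → queue [9, 3, 6]
Visit 9 → queue [3, 6]
Visit 3 → queue [6]
Visit 6 → queue []

0 → 14 → 12 → 10 → 2 → 11 → 8 → 7 → 5 → 13 → 1 → 4 → 9 → 3 → 6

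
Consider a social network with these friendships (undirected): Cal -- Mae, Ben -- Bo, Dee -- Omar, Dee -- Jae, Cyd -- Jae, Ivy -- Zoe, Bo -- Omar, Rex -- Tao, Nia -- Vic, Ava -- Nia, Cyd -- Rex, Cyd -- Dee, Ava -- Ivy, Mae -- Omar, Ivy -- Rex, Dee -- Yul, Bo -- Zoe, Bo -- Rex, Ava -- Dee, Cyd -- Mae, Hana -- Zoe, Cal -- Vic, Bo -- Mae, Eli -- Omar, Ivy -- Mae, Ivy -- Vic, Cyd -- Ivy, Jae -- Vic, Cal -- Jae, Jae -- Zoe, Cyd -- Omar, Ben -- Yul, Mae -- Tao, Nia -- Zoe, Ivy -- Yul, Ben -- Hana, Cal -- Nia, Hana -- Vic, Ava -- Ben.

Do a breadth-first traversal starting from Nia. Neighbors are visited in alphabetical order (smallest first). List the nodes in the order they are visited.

Nia Ava Cal Vic Zoe Ben Dee Ivy Jae Mae Hana Bo Yul Cyd Omar Rex Tao Eli

Visit Nia; enqueue Ava, Cal, Vic, Zoe → queue [Ava, Cal, Vic, Zoe]
Visit Ava; enqueue Ben, Dee, Ivy → queue [Cal, Vic, Zoe, Ben, Dee, Ivy]
Visit Cal; enqueue Jae, Mae → queue [Vic, Zoe, Ben, Dee, Ivy, Jae, Mae]
Visit Vic; enqueue Hana → queue [Zoe, Ben, Dee, Ivy, Jae, Mae, Hana]
Visit Zoe; enqueue Bo → queue [Ben, Dee, Ivy, Jae, Mae, Hana, Bo]
Visit Ben; enqueue Yul → queue [Dee, Ivy, Jae, Mae, Hana, Bo, Yul]
Visit Dee; enqueue Cyd, Omar → queue [Ivy, Jae, Mae, Hana, Bo, Yul, Cyd, Omar]
Visit Ivy; enqueue Rex → queue [Jae, Mae, Hana, Bo, Yul, Cyd, Omar, Rex]
Visit Jae → queue [Mae, Hana, Bo, Yul, Cyd, Omar, Rex]
Visit Mae; enqueue Tao → queue [Hana, Bo, Yul, Cyd, Omar, Rex, Tao]
Visit Hana → queue [Bo, Yul, Cyd, Omar, Rex, Tao]
Visit Bo → queue [Yul, Cyd, Omar, Rex, Tao]
Visit Yul → queue [Cyd, Omar, Rex, Tao]
Visit Cyd → queue [Omar, Rex, Tao]
Visit Omar; enqueue Eli → queue [Rex, Tao, Eli]
Visit Rex → queue [Tao, Eli]
Visit Tao → queue [Eli]
Visit Eli → queue []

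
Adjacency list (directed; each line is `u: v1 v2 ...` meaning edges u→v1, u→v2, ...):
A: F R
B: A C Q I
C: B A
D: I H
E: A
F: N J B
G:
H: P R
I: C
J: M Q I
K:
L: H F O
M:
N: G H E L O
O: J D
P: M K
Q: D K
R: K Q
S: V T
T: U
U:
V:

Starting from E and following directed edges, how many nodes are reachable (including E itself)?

BFS from E visits: E, A, F, R, N, J, B, K, Q, G, H, L, O, M, I, C, D, P
Reachable nodes: 18 of 22 total.

18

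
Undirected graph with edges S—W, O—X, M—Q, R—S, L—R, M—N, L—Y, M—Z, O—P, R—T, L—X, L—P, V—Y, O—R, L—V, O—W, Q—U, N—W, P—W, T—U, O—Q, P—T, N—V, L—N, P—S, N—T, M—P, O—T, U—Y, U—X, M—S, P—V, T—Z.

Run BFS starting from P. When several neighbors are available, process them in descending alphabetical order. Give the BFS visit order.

P → W → V → T → S → O → M → L → N → Y → Z → U → R → X → Q

Visit P; enqueue W, V, T, S, O, M, L → queue [W, V, T, S, O, M, L]
Visit W; enqueue N → queue [V, T, S, O, M, L, N]
Visit V; enqueue Y → queue [T, S, O, M, L, N, Y]
Visit T; enqueue Z, U, R → queue [S, O, M, L, N, Y, Z, U, R]
Visit S → queue [O, M, L, N, Y, Z, U, R]
Visit O; enqueue X, Q → queue [M, L, N, Y, Z, U, R, X, Q]
Visit M → queue [L, N, Y, Z, U, R, X, Q]
Visit L → queue [N, Y, Z, U, R, X, Q]
Visit N → queue [Y, Z, U, R, X, Q]
Visit Y → queue [Z, U, R, X, Q]
Visit Z → queue [U, R, X, Q]
Visit U → queue [R, X, Q]
Visit R → queue [X, Q]
Visit X → queue [Q]
Visit Q → queue []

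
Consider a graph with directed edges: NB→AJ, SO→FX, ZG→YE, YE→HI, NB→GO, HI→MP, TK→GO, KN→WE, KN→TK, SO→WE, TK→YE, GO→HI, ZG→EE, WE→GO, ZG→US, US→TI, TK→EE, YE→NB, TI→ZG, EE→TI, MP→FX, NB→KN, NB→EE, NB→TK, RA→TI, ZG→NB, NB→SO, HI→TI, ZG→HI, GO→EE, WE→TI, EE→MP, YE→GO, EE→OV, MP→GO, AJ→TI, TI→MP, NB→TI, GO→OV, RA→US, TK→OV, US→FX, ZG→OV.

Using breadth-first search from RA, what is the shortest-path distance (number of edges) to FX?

Level 0: RA
Level 1: TI, US
Level 2: FX, MP, ZG
Level 3: EE, GO, HI, NB, OV, YE
Level 4: AJ, KN, SO, TK
Level 5: WE
FX first appears at level 2.

2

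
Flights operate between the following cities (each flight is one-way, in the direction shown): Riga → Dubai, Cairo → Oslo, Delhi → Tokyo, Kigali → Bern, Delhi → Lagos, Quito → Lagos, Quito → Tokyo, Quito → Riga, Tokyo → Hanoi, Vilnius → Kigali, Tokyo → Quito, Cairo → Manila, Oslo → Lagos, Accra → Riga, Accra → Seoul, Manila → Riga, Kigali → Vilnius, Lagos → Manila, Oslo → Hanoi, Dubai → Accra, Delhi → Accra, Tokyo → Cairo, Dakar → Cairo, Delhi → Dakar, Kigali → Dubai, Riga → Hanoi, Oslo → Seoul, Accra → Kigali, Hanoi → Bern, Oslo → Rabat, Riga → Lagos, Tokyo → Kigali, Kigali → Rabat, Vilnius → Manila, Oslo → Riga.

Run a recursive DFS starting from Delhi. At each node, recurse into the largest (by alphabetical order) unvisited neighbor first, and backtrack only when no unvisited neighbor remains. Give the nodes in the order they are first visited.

Visit Delhi
Delhi → Tokyo
Tokyo → Quito
Quito → Riga
Riga → Lagos
Lagos → Manila
Riga → Hanoi
Hanoi → Bern
Riga → Dubai
Dubai → Accra
Accra → Seoul
Accra → Kigali
Kigali → Vilnius
Kigali → Rabat
Tokyo → Cairo
Cairo → Oslo
Delhi → Dakar

Delhi, Tokyo, Quito, Riga, Lagos, Manila, Hanoi, Bern, Dubai, Accra, Seoul, Kigali, Vilnius, Rabat, Cairo, Oslo, Dakar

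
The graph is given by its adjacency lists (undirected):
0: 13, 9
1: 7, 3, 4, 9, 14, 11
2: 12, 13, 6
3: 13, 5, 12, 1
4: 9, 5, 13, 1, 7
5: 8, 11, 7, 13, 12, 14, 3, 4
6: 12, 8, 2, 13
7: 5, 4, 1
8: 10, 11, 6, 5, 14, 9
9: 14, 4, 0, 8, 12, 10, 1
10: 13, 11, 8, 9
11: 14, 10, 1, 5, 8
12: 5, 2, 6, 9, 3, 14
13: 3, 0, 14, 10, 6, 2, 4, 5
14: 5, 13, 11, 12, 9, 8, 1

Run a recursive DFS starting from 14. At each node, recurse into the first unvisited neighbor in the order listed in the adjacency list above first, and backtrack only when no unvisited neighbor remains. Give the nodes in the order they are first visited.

Visit 14
14 → 5
5 → 8
8 → 10
10 → 13
13 → 3
3 → 12
12 → 2
2 → 6
12 → 9
9 → 4
4 → 1
1 → 7
1 → 11
9 → 0

14, 5, 8, 10, 13, 3, 12, 2, 6, 9, 4, 1, 7, 11, 0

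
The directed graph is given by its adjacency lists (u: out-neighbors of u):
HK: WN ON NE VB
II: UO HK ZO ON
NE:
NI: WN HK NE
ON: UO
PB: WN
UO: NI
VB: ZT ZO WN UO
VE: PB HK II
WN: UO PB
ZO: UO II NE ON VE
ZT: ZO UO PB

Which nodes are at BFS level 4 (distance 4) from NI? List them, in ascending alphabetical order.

II, VE

Level 0: NI
Level 1: HK, NE, WN
Level 2: ON, PB, UO, VB
Level 3: ZO, ZT
Level 4: II, VE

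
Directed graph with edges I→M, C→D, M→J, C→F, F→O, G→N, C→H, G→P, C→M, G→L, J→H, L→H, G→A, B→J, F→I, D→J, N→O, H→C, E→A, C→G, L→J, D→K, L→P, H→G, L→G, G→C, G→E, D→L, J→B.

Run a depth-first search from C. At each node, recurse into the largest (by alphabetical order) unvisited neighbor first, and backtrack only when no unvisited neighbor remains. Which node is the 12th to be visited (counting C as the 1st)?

Visit C
C → M
M → J
J → H
H → G
G → P
G → N
N → O
G → L
G → E
E → A
J → B
C → F
F → I
C → D
D → K

Visit order: C, M, J, H, G, P, N, O, L, E, A, B, F, I, D, K

B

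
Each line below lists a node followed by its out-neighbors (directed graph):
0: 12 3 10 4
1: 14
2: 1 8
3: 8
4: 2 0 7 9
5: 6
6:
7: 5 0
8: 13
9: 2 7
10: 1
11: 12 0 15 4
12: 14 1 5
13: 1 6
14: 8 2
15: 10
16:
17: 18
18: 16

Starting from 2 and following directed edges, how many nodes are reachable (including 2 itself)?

BFS from 2 visits: 2, 1, 8, 14, 13, 6
Reachable nodes: 6 of 19 total.

6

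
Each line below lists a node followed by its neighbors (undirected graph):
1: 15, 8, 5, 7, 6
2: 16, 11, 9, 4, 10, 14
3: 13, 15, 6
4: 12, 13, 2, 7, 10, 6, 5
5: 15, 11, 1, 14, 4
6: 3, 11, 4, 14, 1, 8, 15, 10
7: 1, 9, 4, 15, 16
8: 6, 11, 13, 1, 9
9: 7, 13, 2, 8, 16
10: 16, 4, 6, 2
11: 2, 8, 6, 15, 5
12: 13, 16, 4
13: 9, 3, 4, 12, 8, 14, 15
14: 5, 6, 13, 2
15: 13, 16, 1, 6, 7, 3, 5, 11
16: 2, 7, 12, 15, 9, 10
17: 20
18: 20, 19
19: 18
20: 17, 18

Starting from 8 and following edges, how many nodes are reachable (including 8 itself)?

BFS from 8 visits: 8, 13, 11, 9, 6, 1, 15, 14, 12, 4, 3, 5, 2, 16, 7, 10
Reachable nodes: 16 of 20 total.

16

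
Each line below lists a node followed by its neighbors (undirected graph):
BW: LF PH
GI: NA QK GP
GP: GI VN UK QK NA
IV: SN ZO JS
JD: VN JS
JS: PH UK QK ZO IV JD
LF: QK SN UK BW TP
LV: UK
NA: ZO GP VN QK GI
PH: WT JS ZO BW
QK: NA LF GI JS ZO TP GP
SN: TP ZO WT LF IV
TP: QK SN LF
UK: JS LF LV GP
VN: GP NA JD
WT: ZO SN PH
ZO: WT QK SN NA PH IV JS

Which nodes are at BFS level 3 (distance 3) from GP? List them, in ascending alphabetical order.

Level 0: GP
Level 1: GI, NA, QK, UK, VN
Level 2: JD, JS, LF, LV, TP, ZO
Level 3: BW, IV, PH, SN, WT

BW, IV, PH, SN, WT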